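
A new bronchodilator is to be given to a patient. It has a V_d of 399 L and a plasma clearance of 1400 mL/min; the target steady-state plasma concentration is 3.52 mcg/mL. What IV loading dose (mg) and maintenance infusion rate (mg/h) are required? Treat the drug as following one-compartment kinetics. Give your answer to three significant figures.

LD = Vd · C_target = 399.0 × 3.52 = 1404 mg
CL = 1400 mL/min × 60/1000 = 84.00 L/h
Maintenance infusion rate = CL × Css = 84.00 × 3.52 = 295.7 mg/h

(a) 1400 mg; (b) 296 mg/h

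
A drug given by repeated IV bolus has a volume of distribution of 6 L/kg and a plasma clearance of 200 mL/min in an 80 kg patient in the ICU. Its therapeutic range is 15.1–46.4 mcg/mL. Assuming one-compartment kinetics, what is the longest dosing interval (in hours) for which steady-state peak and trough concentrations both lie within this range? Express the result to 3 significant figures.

44.9 h

Vd(total) = 80 kg × 6 L/kg = 480.0 L
Convert clearance: 200 mL/min × 60 min/h ÷ 1000 mL/L = 12.00 L/h
k = CL / Vd = 12.00 / 480.0 = 0.02500 h⁻¹
Between IV bolus doses, concentration decays as C = C₀·e^(−kτ), so C_peak/C_trough = e^(kτ).
τ_max = ln(C_peak/C_trough) / k = ln(46.4/15.1) / 0.02500 = 1.123 / 0.02500 = 44.92 h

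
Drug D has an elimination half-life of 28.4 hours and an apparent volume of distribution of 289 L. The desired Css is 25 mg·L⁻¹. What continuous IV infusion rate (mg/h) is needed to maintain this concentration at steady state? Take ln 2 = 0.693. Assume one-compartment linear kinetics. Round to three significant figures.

176 mg/h

CL = 0.693 × Vd / t½ = 0.693 × 289.0 / 28.4 = 7.052 L/h
Infusion rate = CL × Css = 7.052 × 25 = 176.3 mg/h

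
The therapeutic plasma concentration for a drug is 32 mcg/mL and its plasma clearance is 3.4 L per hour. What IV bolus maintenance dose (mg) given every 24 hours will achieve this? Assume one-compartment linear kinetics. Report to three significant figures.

2610 mg

D = CL × Css × τ = 3.400 × 32 × 24 = 2611 mg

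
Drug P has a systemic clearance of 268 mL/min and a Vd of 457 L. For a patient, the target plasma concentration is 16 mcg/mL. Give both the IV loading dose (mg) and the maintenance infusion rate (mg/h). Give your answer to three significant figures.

(a) 7310 mg; (b) 257 mg/h

Loading: fill Vd to C_target → 457.0 L × 16 mg/L = 7312 mg
Convert clearance: 268 mL/min × 60 min/h ÷ 1000 mL/L = 16.08 L/h
Maintenance infusion rate = CL × Css = 16.08 × 16 = 257.3 mg/h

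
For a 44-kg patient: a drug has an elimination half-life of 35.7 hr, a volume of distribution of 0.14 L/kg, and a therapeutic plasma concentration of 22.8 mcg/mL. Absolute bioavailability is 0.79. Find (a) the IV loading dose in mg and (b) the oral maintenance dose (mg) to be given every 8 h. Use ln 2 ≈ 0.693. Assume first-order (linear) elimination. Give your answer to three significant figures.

Vd = 0.14 L/kg × 44 kg = 6.160 L
LD = Vd × C = 6.160 × 22.8 = 140.4 mg
CL = 0.693 × Vd / t½ = 0.693 × 6.160 / 35.7 = 0.1196 L/h
D = CL × Css × τ / F = 0.1196 × 22.8 × 8 / 0.79 = 27.61 mg

(a) 140 mg; (b) 27.6 mg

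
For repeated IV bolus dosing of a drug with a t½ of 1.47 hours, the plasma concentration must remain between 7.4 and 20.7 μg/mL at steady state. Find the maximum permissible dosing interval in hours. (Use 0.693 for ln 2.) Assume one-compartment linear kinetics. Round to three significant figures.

2.18 h

k = 0.693 / t½ = 0.693 / 1.47 = 0.4714 h⁻¹
Between IV bolus doses, concentration decays as C = C₀·e^(−kτ), so C_peak/C_trough = e^(kτ).
τ_max = ln(C_peak/C_trough) / k = ln(20.7/7.4) / 0.4714 = 1.029 / 0.4714 = 2.183 h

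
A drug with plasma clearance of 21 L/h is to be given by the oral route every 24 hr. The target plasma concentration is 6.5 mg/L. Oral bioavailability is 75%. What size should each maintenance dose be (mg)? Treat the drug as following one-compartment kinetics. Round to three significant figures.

At steady state, dose per interval replaces the amount cleared in that interval: F·D/τ = CL·Css.
D = CL × Css × τ / F = 21.00 × 6.5 × 24 / 0.75 = 4368 mg

4370 mg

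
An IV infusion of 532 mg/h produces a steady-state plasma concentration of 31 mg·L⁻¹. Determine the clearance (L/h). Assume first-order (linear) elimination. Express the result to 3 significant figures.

At steady state, infusion rate = CL × Css, so CL = rate / Css.
CL = 532 / 31 = 17.16 L/h

17.2 L/h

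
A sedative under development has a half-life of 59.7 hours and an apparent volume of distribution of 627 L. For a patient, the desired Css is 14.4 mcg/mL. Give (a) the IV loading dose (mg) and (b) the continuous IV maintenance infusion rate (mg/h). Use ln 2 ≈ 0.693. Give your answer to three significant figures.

(a) 9030 mg; (b) 105 mg/h

LD = Vd × C = 627.0 × 14.4 = 9029 mg
CL = 0.693 × Vd / t½ = 0.693 × 627.0 / 59.7 = 7.278 L/h
Infusion rate = CL × Css = 7.278 × 14.4 = 104.8 mg/h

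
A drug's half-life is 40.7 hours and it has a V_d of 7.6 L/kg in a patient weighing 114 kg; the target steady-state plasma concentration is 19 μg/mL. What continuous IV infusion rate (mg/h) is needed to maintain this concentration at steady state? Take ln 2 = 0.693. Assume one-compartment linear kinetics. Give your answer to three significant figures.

Total Vd = 7.6 × 114 = 866.4 L
CL = 0.693 × Vd / t½ = 0.693 × 866.4 / 40.7 = 14.75 L/h
Infusion rate = CL × Css = 14.75 × 19 = 280.3 mg/h

280 mg/h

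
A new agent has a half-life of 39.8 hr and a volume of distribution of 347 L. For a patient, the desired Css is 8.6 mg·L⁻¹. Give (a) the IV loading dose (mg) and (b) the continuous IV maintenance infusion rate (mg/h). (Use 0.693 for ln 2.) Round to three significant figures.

(a) 2980 mg; (b) 52.0 mg/h

LD = Vd × C = 347.0 × 8.6 = 2984 mg
CL = 0.693 × Vd / t½ = 0.693 × 347.0 / 39.8 = 6.042 L/h
Infusion rate = CL × Css = 6.042 × 8.6 = 51.96 mg/h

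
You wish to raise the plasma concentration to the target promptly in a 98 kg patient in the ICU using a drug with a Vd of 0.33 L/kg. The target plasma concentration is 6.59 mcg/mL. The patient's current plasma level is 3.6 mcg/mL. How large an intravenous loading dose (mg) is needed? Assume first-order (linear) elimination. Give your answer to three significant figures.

Total Vd = 0.33 × 98 = 32.34 L
The loading dose fills Vd to the target concentration.
Concentration deficit ΔC = 6.59 − 3.6 = 2.990 mg/L
LD = Vd × ΔC = 32.34 × 2.990 = 96.70 mg

96.7 mg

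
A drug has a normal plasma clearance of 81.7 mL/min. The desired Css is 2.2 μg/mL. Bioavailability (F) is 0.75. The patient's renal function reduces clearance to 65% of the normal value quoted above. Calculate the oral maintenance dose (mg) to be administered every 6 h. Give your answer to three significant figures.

56.1 mg

CL = 81.7 mL/min × 60/1000 = 4.902 L/h
Patient clearance = 0.65 × 4.902 = 3.186 L/h
At steady state, dose per interval replaces the amount cleared in that interval: F·D/τ = CL·Css.
D = CL × Css × τ / F = 3.186 × 2.2 × 6 / 0.75 = 56.07 mg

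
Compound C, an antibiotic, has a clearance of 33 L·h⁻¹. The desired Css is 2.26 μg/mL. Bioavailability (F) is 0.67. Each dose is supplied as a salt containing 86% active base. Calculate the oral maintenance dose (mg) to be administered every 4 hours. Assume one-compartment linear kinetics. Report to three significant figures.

518 mg

D = CL × Css × τ / F / S = 33.00 × 2.26 × 4 / 0.67 / 0.86 = 517.7 mg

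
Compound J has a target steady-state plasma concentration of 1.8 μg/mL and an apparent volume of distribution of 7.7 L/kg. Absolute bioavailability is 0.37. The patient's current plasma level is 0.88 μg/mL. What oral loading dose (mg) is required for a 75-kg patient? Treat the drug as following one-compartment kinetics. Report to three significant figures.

Vd = 7.7 L/kg × 75 kg = 577.5 L
The loading dose fills Vd to the target concentration.
Concentration deficit ΔC = 1.8 − 0.88 = 0.9200 mg/L
LD = Vd × ΔC / F = 577.5 × 0.9200 / 0.37 = 1436 mg

1440 mg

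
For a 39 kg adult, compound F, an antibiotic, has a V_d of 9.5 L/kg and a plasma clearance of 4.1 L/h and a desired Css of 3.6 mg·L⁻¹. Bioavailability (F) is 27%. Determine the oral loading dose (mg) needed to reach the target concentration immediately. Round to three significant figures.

Vd(total) = 39 kg × 9.5 L/kg = 370.5 L
LD = Vd × C / F = 370.5 × 3.600 / 0.27 = 4940 mg

4940 mg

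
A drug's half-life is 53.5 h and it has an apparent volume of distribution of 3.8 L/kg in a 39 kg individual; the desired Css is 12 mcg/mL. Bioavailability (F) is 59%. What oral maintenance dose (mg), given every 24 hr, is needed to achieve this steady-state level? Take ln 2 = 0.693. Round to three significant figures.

Vd = 3.8 L/kg × 39 kg = 148.2 L
CL = 0.693 × Vd / t½ = 0.693 × 148.2 / 53.5 = 1.920 L/h
D = CL × Css × τ / F = 1.920 × 12 × 24 / 0.59 = 937.2 mg

937 mg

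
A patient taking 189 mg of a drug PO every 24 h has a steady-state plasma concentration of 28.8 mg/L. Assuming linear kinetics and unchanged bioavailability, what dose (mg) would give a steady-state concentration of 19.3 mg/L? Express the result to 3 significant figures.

With linear kinetics, Css is proportional to dose rate (D/τ) at fixed clearance.
D₂ = D₁ × (Css,target / Css,current) = 189 × 19.3/28.8 = 126.7 mg

127 mg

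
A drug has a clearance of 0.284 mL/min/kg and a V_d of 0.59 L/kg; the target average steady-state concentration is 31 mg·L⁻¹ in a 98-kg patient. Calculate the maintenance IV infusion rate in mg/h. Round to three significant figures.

CL = 0.284 mL/min/kg × 98 kg = 27.83 mL/min = 27.83 × 60/1000 = 1.670 L/h
Rate = CL × Css = 1.670 × 31 = 51.77 mg/h

51.8 mg/h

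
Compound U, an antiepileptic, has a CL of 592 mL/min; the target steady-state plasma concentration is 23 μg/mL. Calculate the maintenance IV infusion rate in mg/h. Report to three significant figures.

817 mg/h

CL = 592 mL/min × 60/1000 = 35.52 L/h
Infusion rate = CL · Css = 35.52 L/h × 23 mg/L = 817.0 mg/h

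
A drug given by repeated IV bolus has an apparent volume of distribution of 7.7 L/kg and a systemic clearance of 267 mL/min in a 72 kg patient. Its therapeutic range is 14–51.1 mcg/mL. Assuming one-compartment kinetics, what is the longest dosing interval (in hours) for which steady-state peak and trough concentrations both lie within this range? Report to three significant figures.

44.8 h

Total Vd = 7.7 × 72 = 554.4 L
Convert clearance: 267 mL/min × 60 min/h ÷ 1000 mL/L = 16.02 L/h
k = CL / Vd = 16.02 / 554.4 = 0.02890 h⁻¹
Between IV bolus doses, concentration decays as C = C₀·e^(−kτ), so C_peak/C_trough = e^(kτ).
τ_max = ln(C_peak/C_trough) / k = ln(51.1/14) / 0.02890 = 1.295 / 0.02890 = 44.81 h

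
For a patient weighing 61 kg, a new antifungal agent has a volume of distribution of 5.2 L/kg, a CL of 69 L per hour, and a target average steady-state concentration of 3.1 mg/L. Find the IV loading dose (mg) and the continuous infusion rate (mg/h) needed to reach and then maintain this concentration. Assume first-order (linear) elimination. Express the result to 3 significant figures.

Vd = 5.2 L/kg × 61 kg = 317.2 L
Loading dose = Vd × C = 317.2 × 3.1 = 983.3 mg
Infusion rate = 69.00 L/h × 3.1 mg/L = 213.9 mg/h

(a) 983 mg; (b) 214 mg/h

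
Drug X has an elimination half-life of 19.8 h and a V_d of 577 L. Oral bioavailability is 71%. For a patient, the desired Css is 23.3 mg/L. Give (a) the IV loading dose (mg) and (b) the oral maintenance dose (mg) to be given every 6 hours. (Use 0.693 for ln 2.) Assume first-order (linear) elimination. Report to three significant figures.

LD = Vd × C = 577.0 × 23.3 = 13440 mg
CL = 0.693 × Vd / t½ = 0.693 × 577.0 / 19.8 = 20.20 L/h
D = CL × Css × τ / F = 20.20 × 23.3 × 6 / 0.71 = 3977 mg

(a) 13400 mg; (b) 3980 mg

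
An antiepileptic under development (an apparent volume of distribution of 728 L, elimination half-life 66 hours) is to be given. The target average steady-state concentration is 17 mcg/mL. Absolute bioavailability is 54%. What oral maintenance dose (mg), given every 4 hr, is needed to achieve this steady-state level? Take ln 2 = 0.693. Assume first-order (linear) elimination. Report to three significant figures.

963 mg

CL = ln 2 · Vd / t½ = 0.693 × 728.0 / 66 = 7.644 L/h
D = CL × Css × τ / F = 7.644 × 17 × 4 / 0.54 = 962.6 mg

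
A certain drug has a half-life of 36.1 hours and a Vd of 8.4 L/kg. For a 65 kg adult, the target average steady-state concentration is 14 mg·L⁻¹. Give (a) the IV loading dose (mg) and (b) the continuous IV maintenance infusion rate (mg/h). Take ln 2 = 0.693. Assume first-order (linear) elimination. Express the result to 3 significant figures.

Total Vd = 8.4 × 65 = 546.0 L
LD = Vd × C = 546.0 × 14 = 7644 mg
CL = 0.693 × Vd / t½ = 0.693 × 546.0 / 36.1 = 10.48 L/h
Infusion rate = CL × Css = 10.48 × 14 = 146.7 mg/h

(a) 7640 mg; (b) 147 mg/h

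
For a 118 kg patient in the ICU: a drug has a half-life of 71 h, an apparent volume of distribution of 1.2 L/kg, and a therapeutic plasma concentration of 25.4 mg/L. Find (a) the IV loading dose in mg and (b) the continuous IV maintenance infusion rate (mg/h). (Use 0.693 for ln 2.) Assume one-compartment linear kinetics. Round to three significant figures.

Total Vd = 1.2 × 118 = 141.6 L
LD = Vd × C = 141.6 × 25.4 = 3597 mg
CL = 0.693 × Vd / t½ = 0.693 × 141.6 / 71 = 1.382 L/h
Infusion rate = CL × Css = 1.382 × 25.4 = 35.10 mg/h

(a) 3600 mg; (b) 35.1 mg/h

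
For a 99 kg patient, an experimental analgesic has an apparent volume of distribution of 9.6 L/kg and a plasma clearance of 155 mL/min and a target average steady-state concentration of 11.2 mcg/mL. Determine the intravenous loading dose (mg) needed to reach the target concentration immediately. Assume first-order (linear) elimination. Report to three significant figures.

Vd(total) = 99 kg × 9.6 L/kg = 950.4 L
LD = Vd × C = 950.4 × 11.20 = 10640 mg

10600 mg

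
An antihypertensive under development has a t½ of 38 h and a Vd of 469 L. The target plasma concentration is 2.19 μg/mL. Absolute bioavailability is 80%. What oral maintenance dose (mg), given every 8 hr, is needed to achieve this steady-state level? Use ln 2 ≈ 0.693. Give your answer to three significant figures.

187 mg

CL = 0.693 × Vd / t½ = 0.693 × 469.0 / 38 = 8.553 L/h
D = CL × Css × τ / F = 8.553 × 2.19 × 8 / 0.8 = 187.3 mg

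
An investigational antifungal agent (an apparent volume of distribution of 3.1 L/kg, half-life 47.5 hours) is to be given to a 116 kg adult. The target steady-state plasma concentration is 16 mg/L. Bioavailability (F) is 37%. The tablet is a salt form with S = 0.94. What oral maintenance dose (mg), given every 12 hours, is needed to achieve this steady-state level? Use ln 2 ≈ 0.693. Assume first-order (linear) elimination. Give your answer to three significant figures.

Vd(total) = 116 kg × 3.1 L/kg = 359.6 L
CL = 0.693 × Vd / t½ = 0.693 × 359.6 / 47.5 = 5.246 L/h
D = CL × Css × τ / F / S = 5.246 × 16 × 12 / 0.37 / 0.94 = 2896 mg

2900 mg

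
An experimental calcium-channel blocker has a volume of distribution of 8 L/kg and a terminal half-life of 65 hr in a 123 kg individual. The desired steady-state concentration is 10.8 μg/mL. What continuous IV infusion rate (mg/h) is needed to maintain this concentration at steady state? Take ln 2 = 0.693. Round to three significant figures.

Vd(total) = 123 kg × 8 L/kg = 984.0 L
k = 0.693/65 = 0.01066 h⁻¹, so CL = k·Vd = 0.01066 × 984.0 = 10.49 L/h
Infusion rate = CL × Css = 10.49 × 10.8 = 113.3 mg/h

113 mg/h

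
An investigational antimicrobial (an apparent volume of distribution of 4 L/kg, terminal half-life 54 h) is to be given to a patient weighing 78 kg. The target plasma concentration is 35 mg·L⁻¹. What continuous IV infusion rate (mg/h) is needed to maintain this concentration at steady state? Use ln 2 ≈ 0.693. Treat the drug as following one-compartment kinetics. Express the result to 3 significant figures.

Total Vd = 4 × 78 = 312.0 L
k = 0.693/54 = 0.01283 h⁻¹, so CL = k·Vd = 0.01283 × 312.0 = 4.003 L/h
Infusion rate = CL × Css = 4.003 × 35 = 140.1 mg/h

140 mg/h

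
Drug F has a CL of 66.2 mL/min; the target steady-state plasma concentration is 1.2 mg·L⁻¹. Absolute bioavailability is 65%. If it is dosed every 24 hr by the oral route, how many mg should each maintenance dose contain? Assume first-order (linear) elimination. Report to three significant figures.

CL = 66.2 mL/min = 66.2 × 0.06 = 3.972 L/h
At steady state, dose per interval replaces the amount cleared in that interval: F·D/τ = CL·Css.
D = CL × Css × τ / F = 3.972 × 1.2 × 24 / 0.65 = 176.0 mg

176 mg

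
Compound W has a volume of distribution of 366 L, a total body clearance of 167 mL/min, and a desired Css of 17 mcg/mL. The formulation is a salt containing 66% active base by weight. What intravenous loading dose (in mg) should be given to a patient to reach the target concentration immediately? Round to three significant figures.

LD is governed by Vd — clearance does not enter the loading-dose calculation.
LD = Vd × C / S = 366.0 × 17.00 / 0.66 = 9427 mg

9430 mg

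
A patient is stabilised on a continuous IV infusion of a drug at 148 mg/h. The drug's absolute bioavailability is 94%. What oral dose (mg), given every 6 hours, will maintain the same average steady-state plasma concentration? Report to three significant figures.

945 mg

To maintain the same Css, the systemic dosing rate must be unchanged: F·D/τ = infusion rate.
D = rate × τ / F = 148 × 6 / 0.94 = 944.7 mg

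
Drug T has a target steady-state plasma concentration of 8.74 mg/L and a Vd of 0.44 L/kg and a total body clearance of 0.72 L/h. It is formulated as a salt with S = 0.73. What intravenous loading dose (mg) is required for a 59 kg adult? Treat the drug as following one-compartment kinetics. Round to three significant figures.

Vd(total) = 59 kg × 0.44 L/kg = 25.96 L
LD = Vd × C / S = 25.96 × 8.740 / 0.73 = 310.8 mg

311 mg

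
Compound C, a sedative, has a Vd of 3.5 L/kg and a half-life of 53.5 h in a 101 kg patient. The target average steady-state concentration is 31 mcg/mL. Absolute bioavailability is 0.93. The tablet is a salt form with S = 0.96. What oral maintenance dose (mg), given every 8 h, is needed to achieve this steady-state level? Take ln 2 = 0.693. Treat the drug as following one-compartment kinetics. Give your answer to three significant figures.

Total Vd = 3.5 × 101 = 353.5 L
CL = 0.693 × Vd / t½ = 0.693 × 353.5 / 53.5 = 4.579 L/h
D = CL × Css × τ / F / S = 4.579 × 31 × 8 / 0.93 / 0.96 = 1272 mg

1270 mg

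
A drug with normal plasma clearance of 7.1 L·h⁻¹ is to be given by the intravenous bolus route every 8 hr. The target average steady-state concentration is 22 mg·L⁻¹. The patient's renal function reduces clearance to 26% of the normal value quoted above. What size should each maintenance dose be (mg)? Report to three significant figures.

Patient clearance = 0.26 × 7.100 = 1.846 L/h
At steady state, dose per interval replaces the amount cleared in that interval: D/τ = CL·Css.
D = CL × Css × τ = 1.846 × 22 × 8 = 324.9 mg

325 mg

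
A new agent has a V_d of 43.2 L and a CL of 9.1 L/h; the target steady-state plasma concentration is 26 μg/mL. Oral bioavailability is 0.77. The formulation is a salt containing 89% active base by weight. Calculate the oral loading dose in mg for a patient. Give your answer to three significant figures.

1640 mg

LD = Vd × C / F / S = 43.20 × 26.00 / 0.77 / 0.89 = 1639 mg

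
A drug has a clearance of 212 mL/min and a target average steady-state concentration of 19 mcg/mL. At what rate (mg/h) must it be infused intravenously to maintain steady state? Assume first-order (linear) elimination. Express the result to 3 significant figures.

242 mg/h

CL = 212 mL/min × 60/1000 = 12.72 L/h
At steady state, infusion rate equals elimination rate: rate in = CL × Css.
Infusion rate = CL · Css = 12.72 L/h × 19 mg/L = 241.7 mg/h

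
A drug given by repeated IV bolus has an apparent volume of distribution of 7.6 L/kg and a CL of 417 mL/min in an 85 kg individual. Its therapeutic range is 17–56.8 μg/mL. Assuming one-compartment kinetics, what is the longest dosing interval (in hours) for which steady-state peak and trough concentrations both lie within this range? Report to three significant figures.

31.1 h

Vd = 7.6 L/kg × 85 kg = 646.0 L
CL = 417 mL/min × 60/1000 = 25.02 L/h
k = CL / Vd = 25.02 / 646.0 = 0.03873 h⁻¹
Between IV bolus doses, concentration decays as C = C₀·e^(−kτ), so C_peak/C_trough = e^(kτ).
τ_max = ln(C_peak/C_trough) / k = ln(56.8/17) / 0.03873 = 1.206 / 0.03873 = 31.14 h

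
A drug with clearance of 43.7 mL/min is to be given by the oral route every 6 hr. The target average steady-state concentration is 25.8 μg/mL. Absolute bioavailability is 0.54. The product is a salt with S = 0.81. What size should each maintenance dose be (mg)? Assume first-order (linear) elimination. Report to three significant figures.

Convert clearance: 43.7 mL/min × 60 min/h ÷ 1000 mL/L = 2.622 L/h
At steady state, dose per interval replaces the amount cleared in that interval: F·S·D/τ = CL·Css.
D = CL × Css × τ / F / S = 2.622 × 25.8 × 6 / 0.54 / 0.81 = 928.0 mg

928 mg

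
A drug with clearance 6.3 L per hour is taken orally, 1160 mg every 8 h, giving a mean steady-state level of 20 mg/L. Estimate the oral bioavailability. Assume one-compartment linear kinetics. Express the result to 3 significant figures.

F·D/τ = CL·Css at steady state → F = CL·Css·τ / D.
F = 6.3 × 20 × 8 / 1160 = 0.869

0.869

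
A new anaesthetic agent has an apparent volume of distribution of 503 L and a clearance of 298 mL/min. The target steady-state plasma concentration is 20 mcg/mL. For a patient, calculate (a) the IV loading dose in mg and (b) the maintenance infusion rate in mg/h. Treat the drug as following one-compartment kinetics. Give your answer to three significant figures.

Loading dose = Vd × C = 503.0 × 20 = 10060 mg
CL = 298 mL/min = 298 × 0.06 = 17.88 L/h
Maintenance: replace elimination → rate = CL × Css = 17.88 × 20 = 357.6 mg/h

(a) 10100 mg; (b) 358 mg/h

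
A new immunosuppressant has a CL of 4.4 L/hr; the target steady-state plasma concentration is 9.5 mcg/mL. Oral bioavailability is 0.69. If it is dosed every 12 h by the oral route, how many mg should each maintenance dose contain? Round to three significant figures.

D = CL × Css × τ / F = 4.400 × 9.5 × 12 / 0.69 = 727.0 mg

727 mg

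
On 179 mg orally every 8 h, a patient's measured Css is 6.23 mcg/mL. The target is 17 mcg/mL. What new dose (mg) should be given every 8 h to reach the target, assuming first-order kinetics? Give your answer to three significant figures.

488 mg

For first-order elimination, Css ∝ F·D/(CL·τ); F and CL are unchanged, so Css ∝ D/τ.
D₂ = D₁ × (Css,target / Css,current) = 179 × 17/6.23 = 488.4 mg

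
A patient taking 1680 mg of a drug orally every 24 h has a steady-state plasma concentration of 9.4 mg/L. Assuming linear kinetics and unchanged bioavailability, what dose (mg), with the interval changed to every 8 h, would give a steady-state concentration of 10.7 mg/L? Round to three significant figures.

637 mg

With linear kinetics, Css is proportional to dose rate (D/τ) at fixed clearance.
D₂ = D₁ × (Css,target / Css,current) × (τ₂/τ₁) = 1680 × (10.7/9.4) × (8/24) = 637.4 mg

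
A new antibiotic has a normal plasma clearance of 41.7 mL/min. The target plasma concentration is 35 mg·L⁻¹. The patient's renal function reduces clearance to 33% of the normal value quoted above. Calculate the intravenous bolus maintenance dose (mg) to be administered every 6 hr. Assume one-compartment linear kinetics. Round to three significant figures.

173 mg

CL = 41.7 mL/min = 41.7 × 0.06 = 2.502 L/h
Patient clearance = 0.33 × 2.502 = 0.8257 L/h
At steady state, dose per interval replaces the amount cleared in that interval: D/τ = CL·Css.
D = CL × Css × τ = 0.8257 × 35 × 6 = 173.4 mg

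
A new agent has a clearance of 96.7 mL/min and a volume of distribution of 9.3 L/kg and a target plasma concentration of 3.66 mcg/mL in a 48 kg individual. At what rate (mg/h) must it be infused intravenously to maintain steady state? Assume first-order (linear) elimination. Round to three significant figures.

21.2 mg/h

CL = 96.7 mL/min × 60/1000 = 5.802 L/h
Vd does not affect the maintenance rate; only clearance governs steady-state input.
R₀ = 5.802 × 3.66 = 21.24 mg/h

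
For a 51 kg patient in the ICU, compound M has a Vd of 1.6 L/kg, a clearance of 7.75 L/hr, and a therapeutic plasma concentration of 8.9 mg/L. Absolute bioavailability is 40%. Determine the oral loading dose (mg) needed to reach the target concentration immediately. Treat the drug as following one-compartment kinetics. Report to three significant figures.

Vd(total) = 51 kg × 1.6 L/kg = 81.60 L
The loading dose fills Vd to the target concentration; clearance is irrelevant here.
LD = Vd × C / F = 81.60 × 8.900 / 0.4 = 1816 mg

1820 mg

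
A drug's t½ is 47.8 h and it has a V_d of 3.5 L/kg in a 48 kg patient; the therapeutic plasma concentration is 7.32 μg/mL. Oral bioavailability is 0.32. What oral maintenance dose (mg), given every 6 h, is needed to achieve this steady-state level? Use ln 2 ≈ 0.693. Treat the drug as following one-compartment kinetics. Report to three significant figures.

334 mg

Total Vd = 3.5 × 48 = 168.0 L
CL = ln 2 · Vd / t½ = 0.693 × 168.0 / 47.8 = 2.436 L/h
D = CL × Css × τ / F = 2.436 × 7.32 × 6 / 0.32 = 334.3 mg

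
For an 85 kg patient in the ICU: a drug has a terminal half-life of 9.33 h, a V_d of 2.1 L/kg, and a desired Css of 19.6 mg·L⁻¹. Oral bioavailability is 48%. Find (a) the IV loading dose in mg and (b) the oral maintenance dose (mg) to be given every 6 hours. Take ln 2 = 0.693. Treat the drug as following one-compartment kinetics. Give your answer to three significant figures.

(a) 3500 mg; (b) 3250 mg

Vd = 2.1 L/kg × 85 kg = 178.5 L
LD = Vd × C = 178.5 × 19.6 = 3499 mg
CL = 0.693 × Vd / t½ = 0.693 × 178.5 / 9.33 = 13.26 L/h
D = CL × Css × τ / F = 13.26 × 19.6 × 6 / 0.48 = 3249 mg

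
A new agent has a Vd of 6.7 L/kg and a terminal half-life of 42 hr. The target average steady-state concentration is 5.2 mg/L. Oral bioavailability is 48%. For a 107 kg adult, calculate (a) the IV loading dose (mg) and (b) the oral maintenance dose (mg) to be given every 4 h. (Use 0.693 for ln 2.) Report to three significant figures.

(a) 3730 mg; (b) 513 mg

Vd(total) = 107 kg × 6.7 L/kg = 716.9 L
LD = Vd × C = 716.9 × 5.2 = 3728 mg
CL = 0.693 × Vd / t½ = 0.693 × 716.9 / 42 = 11.83 L/h
D = CL × Css × τ / F = 11.83 × 5.2 × 4 / 0.48 = 512.6 mg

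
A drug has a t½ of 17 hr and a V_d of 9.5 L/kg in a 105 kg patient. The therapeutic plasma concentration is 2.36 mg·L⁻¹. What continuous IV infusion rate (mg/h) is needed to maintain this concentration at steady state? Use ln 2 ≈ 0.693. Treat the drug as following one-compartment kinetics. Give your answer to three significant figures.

96.0 mg/h

Total Vd = 9.5 × 105 = 997.5 L
CL = 0.693 × Vd / t½ = 0.693 × 997.5 / 17 = 40.66 L/h
Infusion rate = CL × Css = 40.66 × 2.36 = 95.96 mg/h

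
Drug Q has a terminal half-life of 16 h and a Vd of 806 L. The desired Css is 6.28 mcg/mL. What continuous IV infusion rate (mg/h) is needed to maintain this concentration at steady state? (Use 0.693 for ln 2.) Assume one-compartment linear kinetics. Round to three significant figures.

CL = ln 2 · Vd / t½ = 0.693 × 806.0 / 16 = 34.91 L/h
Infusion rate = CL × Css = 34.91 × 6.28 = 219.2 mg/h

219 mg/h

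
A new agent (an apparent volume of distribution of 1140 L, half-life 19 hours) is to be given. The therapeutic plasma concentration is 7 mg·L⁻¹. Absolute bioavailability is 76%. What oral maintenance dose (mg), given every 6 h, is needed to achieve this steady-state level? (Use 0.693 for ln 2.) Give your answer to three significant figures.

2300 mg

CL = ln 2 · Vd / t½ = 0.693 × 1140 / 19 = 41.58 L/h
D = CL × Css × τ / F = 41.58 × 7 × 6 / 0.76 = 2298 mg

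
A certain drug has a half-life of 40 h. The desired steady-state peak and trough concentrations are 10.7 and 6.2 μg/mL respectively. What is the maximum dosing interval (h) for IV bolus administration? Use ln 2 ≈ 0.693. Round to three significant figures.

31.5 h

k = 0.693 / t½ = 0.693 / 40 = 0.01733 h⁻¹
Between IV bolus doses, concentration decays as C = C₀·e^(−kτ), so C_peak/C_trough = e^(kτ).
τ_max = ln(C_peak/C_trough) / k = ln(10.7/6.2) / 0.01733 = 0.5457 / 0.01733 = 31.49 h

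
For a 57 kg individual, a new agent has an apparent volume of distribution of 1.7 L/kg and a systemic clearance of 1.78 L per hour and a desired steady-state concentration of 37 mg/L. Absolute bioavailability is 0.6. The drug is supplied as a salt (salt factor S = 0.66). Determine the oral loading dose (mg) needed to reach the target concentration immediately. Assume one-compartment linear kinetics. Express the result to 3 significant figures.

9050 mg

Vd = 1.7 L/kg × 57 kg = 96.90 L
The loading dose fills Vd to the target concentration; clearance is irrelevant here.
LD = Vd × C / F / S = 96.90 × 37.00 / 0.6 / 0.66 = 9054 mg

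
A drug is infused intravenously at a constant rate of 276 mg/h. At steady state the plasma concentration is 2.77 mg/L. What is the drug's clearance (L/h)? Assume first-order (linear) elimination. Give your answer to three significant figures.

At steady state, infusion rate = CL × Css, so CL = rate / Css.
CL = 276 / 2.77 = 99.64 L/h

99.6 L/h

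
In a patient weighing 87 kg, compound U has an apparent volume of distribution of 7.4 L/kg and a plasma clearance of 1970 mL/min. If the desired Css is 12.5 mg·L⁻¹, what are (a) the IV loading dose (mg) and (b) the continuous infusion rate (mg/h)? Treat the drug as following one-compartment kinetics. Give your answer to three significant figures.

(a) 8050 mg; (b) 1480 mg/h

Vd(total) = 87 kg × 7.4 L/kg = 643.8 L
LD = Vd · C_target = 643.8 × 12.5 = 8048 mg
CL = 1970 mL/min = 1970 × 0.06 = 118.2 L/h
Maintenance: replace elimination → rate = CL × Css = 118.2 × 12.5 = 1478 mg/h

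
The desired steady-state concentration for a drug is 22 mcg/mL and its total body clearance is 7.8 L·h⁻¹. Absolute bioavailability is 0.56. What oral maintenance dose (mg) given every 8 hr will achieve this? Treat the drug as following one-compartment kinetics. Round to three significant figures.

D = CL × Css × τ / F = 7.800 × 22 × 8 / 0.56 = 2451 mg

2450 mg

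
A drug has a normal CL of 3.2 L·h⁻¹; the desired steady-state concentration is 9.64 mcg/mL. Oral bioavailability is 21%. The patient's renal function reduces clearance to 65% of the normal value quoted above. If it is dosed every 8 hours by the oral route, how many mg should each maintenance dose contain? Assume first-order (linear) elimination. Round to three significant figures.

764 mg

Patient clearance = 0.65 × 3.200 = 2.080 L/h
D = CL × Css × τ / F = 2.080 × 9.64 × 8 / 0.21 = 763.9 mg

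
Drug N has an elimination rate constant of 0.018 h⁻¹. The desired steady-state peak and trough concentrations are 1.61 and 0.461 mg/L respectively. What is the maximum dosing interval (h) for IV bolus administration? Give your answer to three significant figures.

69.5 h

Between IV bolus doses, concentration decays as C = C₀·e^(−kτ), so C_peak/C_trough = e^(kτ).
τ_max = ln(C_peak/C_trough) / k = ln(1.61/0.461) / 0.01800 = 1.251 / 0.01800 = 69.50 h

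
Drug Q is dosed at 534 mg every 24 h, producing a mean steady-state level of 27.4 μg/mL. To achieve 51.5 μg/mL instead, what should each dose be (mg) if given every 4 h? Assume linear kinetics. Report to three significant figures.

For first-order elimination, Css ∝ F·D/(CL·τ); F and CL are unchanged, so Css ∝ D/τ.
D₂ = D₁ × (Css,target / Css,current) × (τ₂/τ₁) = 534 × (51.5/27.4) × (4/24) = 167.3 mg

167 mg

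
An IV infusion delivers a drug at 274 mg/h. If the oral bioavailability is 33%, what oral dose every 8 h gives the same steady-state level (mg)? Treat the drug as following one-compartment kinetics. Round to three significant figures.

6640 mg

To maintain the same Css, the systemic dosing rate must be unchanged: F·D/τ = infusion rate.
D = rate × τ / F = 274 × 8 / 0.33 = 6642 mg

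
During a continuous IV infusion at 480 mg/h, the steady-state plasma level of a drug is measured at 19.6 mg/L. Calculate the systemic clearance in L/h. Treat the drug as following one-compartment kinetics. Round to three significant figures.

24.5 L/h

At steady state, infusion rate = CL × Css, so CL = rate / Css.
CL = 480 / 19.6 = 24.49 L/h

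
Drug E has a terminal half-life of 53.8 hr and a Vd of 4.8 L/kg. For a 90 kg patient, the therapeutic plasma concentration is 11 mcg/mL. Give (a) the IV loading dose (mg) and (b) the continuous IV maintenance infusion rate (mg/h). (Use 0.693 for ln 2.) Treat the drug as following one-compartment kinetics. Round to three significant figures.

(a) 4750 mg; (b) 61.2 mg/h

Vd(total) = 90 kg × 4.8 L/kg = 432.0 L
LD = Vd × C = 432.0 × 11 = 4752 mg
CL = 0.693 × Vd / t½ = 0.693 × 432.0 / 53.8 = 5.565 L/h
Infusion rate = CL × Css = 5.565 × 11 = 61.22 mg/h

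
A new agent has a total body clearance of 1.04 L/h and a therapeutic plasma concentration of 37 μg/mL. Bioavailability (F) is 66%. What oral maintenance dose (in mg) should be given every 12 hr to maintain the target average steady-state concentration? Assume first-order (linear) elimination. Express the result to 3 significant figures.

D = CL × Css × τ / F = 1.040 × 37 × 12 / 0.66 = 699.6 mg

700 mg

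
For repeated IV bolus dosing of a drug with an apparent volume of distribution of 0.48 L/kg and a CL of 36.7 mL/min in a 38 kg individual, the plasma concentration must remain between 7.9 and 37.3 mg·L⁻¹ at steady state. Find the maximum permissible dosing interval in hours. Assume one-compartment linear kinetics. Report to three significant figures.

Vd(total) = 38 kg × 0.48 L/kg = 18.24 L
Convert clearance: 36.7 mL/min × 60 min/h ÷ 1000 mL/L = 2.202 L/h
k = CL / Vd = 2.202 / 18.24 = 0.1207 h⁻¹
Between IV bolus doses, concentration decays as C = C₀·e^(−kτ), so C_peak/C_trough = e^(kτ).
τ_max = ln(C_peak/C_trough) / k = ln(37.3/7.9) / 0.1207 = 1.552 / 0.1207 = 12.86 h

12.9 h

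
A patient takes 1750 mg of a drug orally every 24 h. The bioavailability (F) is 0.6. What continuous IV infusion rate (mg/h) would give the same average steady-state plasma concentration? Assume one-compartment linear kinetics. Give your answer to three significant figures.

43.8 mg/h

Equivalent systemic input: infusion rate = F·D/τ.
Rate = 0.6 × 1750 / 24 = 43.75 mg/h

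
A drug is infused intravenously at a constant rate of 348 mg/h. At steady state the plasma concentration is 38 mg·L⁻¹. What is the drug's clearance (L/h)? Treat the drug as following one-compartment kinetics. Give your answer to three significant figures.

9.16 L/h

At steady state, infusion rate = CL × Css, so CL = rate / Css.
CL = 348 / 38 = 9.158 L/h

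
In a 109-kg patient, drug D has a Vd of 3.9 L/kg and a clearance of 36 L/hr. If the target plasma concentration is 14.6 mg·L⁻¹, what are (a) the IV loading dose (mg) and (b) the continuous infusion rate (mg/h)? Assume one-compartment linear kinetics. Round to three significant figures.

Vd(total) = 109 kg × 3.9 L/kg = 425.1 L
Loading dose = Vd × C = 425.1 × 14.6 = 6206 mg
Maintenance: replace elimination → rate = CL × Css = 36.00 × 14.6 = 525.6 mg/h

(a) 6210 mg; (b) 526 mg/h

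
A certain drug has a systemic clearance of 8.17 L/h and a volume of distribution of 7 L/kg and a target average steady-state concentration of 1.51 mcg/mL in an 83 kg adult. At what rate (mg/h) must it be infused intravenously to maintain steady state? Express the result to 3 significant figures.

Rate = CL × Css = 8.170 × 1.51 = 12.34 mg/h

12.3 mg/h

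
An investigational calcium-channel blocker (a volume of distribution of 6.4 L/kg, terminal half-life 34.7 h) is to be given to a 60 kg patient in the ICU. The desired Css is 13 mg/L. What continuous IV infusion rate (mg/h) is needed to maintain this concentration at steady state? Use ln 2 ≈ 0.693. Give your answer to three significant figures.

Vd(total) = 60 kg × 6.4 L/kg = 384.0 L
CL = 0.693 × Vd / t½ = 0.693 × 384.0 / 34.7 = 7.669 L/h
Infusion rate = CL × Css = 7.669 × 13 = 99.70 mg/h

99.7 mg/h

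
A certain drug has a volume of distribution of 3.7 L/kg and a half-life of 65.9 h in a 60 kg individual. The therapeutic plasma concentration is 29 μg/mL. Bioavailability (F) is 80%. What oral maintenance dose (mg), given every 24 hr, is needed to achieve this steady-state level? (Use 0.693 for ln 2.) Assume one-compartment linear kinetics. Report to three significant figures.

2030 mg

Total Vd = 3.7 × 60 = 222.0 L
CL = 0.693 × Vd / t½ = 0.693 × 222.0 / 65.9 = 2.335 L/h
D = CL × Css × τ / F = 2.335 × 29 × 24 / 0.8 = 2031 mg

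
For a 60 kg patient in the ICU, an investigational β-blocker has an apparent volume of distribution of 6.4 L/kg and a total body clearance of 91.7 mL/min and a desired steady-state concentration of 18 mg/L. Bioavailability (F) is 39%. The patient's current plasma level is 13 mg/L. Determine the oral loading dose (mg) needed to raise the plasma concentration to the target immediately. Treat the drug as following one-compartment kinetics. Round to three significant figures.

Vd(total) = 60 kg × 6.4 L/kg = 384.0 L
The loading dose fills Vd to the target concentration; clearance is irrelevant here.
Concentration deficit ΔC = 18 − 13 = 5.000 mg/L
LD = Vd × ΔC / F = 384.0 × 5.000 / 0.39 = 4923 mg

4920 mg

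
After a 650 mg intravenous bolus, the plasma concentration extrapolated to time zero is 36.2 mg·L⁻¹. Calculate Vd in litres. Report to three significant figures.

18.0 L

Immediately after an IV bolus, C₀ = Dose / Vd, so Vd = Dose / C₀.
Vd = 650 / 36.2 = 17.96 L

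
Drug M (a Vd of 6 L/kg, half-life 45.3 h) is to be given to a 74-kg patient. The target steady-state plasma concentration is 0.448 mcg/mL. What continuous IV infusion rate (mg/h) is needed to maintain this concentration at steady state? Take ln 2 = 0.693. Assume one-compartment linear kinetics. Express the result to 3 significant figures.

Vd(total) = 74 kg × 6 L/kg = 444.0 L
CL = 0.693 × Vd / t½ = 0.693 × 444.0 / 45.3 = 6.792 L/h
Infusion rate = CL × Css = 6.792 × 0.448 = 3.043 mg/h

3.04 mg/h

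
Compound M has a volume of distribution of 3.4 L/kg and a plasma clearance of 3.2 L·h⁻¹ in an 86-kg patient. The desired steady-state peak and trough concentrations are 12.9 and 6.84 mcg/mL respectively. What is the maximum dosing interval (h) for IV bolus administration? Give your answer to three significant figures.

58.0 h

Vd = 3.4 L/kg × 86 kg = 292.4 L
k = CL / Vd = 3.200 / 292.4 = 0.01094 h⁻¹
Between IV bolus doses, concentration decays as C = C₀·e^(−kτ), so C_peak/C_trough = e^(kτ).
τ_max = ln(C_peak/C_trough) / k = ln(12.9/6.84) / 0.01094 = 0.6344 / 0.01094 = 57.99 h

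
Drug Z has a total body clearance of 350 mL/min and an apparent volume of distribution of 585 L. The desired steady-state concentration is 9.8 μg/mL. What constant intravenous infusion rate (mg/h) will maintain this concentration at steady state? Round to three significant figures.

Convert clearance: 350 mL/min × 60 min/h ÷ 1000 mL/L = 21.00 L/h
Maintenance depends on clearance, not Vd — rate in must match rate out.
R₀ = 21.00 × 9.8 = 205.8 mg/h

206 mg/h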